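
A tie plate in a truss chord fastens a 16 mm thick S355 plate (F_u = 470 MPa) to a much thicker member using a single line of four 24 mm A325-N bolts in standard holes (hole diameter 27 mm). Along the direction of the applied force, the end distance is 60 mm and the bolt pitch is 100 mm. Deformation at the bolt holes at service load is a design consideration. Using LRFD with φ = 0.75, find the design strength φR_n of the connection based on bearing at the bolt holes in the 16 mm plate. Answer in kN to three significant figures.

1290 kN

Per bolt r_n = 1.2 l_c t F_u ≤ 2.4 d t F_u; upper limit = 2.4 × 24 × 16 × 470 / 1000 = 433.2 kN.
Edge bolt: l_c = 60 − 27/2 = 46.5 mm → 1.2 × 46.5 × 16 × 470 / 1000 = 419.6 → r_n = 419.6 kN.
Interior bolts: l_c = 100 − 27 = 73 mm → 1.2 × 73 × 16 × 470 / 1000 = 658.8 → r_n = 433.2 kN.
R_n = 1 × 419.6 + 3 × 433.2 = 1719 kN.
Design strength φR_n = 0.75 × 1719 = 1290 kN.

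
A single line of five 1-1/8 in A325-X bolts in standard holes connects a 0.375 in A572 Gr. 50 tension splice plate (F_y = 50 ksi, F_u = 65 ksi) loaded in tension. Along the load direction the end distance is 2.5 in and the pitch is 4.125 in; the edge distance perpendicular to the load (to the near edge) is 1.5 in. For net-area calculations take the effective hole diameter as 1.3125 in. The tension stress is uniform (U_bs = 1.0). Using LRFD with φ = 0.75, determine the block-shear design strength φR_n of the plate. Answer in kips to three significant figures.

159 kips

Shear plane L_v = 2.5 + 4·4.125 = 19 in; A_gv = 19 × 0.375 = 7.125 in².
A_nv = (19 − 4.5·1.3125) × 0.375 = 4.91 in².
A_nt = (1.5 − 0.5·1.3125) × 0.375 = 0.3164 in².
0.6 F_u A_nv = 191.5 kips; 0.6 F_y A_gv = 213.8 kips → shear rupture governs the shear term.
R_n = 191.5 + 1.0 × 65 × 0.3164 = 212.1 kips.
Design strength φR_n = 0.75 × 212.1 = 159 kips.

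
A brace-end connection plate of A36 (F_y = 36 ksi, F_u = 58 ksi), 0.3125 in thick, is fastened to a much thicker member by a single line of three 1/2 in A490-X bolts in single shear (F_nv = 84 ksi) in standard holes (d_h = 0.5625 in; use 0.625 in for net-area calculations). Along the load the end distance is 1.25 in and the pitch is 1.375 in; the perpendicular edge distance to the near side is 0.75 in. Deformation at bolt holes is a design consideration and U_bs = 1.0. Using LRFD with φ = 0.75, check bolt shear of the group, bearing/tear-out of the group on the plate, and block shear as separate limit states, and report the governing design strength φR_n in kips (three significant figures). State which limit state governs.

Bolt shear: A_b = π·0.5²/4 = 0.1963 in²; R_n = 84 × 0.1963 × 3 × 1 = 49.48 kips → 0.75 × 49.48 = 37.1 kips.
Bearing: edge l_c = 0.9688, r_n = 21.07 kips; interior l_c = 0.8125, r_n = 17.67 kips; R_n = 21.07 + 2·17.67 = 56.41 kips → 42.3 kips.
Block shear: A_gv = 1.25, A_nv = 0.7617, A_nt = 0.1367 in²; R_n = min(0.6F_uA_nv, 0.6F_yA_gv) + U_bs·F_u·A_nt = 34.44 kips → 25.8 kips.
Block shear governs: 25.8 kips.

25.8 kips (block shear governs)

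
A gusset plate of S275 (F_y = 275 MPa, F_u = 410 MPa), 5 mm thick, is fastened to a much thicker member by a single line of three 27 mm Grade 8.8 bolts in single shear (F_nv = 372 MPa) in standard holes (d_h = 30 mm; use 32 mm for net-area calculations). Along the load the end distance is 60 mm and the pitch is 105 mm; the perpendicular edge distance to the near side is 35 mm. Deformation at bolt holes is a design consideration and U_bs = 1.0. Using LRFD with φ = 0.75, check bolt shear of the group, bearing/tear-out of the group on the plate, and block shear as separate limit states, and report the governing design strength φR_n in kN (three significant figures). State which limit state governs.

196 kN (block shear governs)

Bolt shear: A_b = π·27²/4 = 572.6 mm²; R_n = 372 × 572.6 × 3 × 1 / 1000 = 639 kN → 0.75 × 639 = 479 kN.
Bearing: edge l_c = 45, r_n = 110.7 kN; interior l_c = 75, r_n = 132.8 kN; R_n = 110.7 + 2·132.8 = 376.4 kN → 282 kN.
Block shear: A_gv = 1350, A_nv = 950, A_nt = 95 mm²; R_n = min(0.6F_uA_nv, 0.6F_yA_gv) + U_bs·F_u·A_nt = 261.7 kN → 196 kN.
Block shear governs: 196 kN.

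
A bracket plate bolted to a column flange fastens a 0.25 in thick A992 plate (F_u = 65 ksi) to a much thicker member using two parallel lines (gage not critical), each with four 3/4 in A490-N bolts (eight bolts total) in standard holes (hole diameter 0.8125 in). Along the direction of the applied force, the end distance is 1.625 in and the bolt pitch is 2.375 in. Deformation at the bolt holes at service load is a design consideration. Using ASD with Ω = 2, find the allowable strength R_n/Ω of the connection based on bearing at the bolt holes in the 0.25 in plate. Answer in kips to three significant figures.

112 kips

Per bolt r_n = 1.2 l_c t F_u ≤ 2.4 d t F_u; upper limit = 2.4 × 0.75 × 0.25 × 65 = 29.25 kips.
Edge bolt: l_c = 1.625 − 0.8125/2 = 1.219 in → 1.2 × 1.219 × 0.25 × 65 = 23.77 → r_n = 23.77 kips.
Interior bolts: l_c = 2.375 − 0.8125 = 1.562 in → 1.2 × 1.562 × 0.25 × 65 = 30.47 → r_n = 29.25 kips.
R_n = 2 × 23.77 + 6 × 29.25 = 223 kips.
Allowable strength R_n/Ω = 223 / 2 = 112 kips.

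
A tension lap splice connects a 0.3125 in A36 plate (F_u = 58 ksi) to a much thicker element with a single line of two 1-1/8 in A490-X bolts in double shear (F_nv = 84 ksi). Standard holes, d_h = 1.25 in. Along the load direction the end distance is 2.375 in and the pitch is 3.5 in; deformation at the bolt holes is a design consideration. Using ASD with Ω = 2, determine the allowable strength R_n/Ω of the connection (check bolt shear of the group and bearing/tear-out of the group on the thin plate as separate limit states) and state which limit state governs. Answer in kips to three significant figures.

43.5 kips (bearing governs)

Bolt shear: A_b = π·1.125²/4 = 0.994 in²; R_n = 84 × 0.994 × 2 × 2 = 334 kips → 334 / 2 = 167 kips.
Bearing (1.2 l_c t F_u ≤ 2.4 d t F_u): upper limit = 2.4·1.125·0.3125·58 = 48.94 kips.
  Edge l_c = 2.375 − 1.25/2 = 1.75 → r_n = 38.06 kips; interior l_c = 3.5 − 1.25 = 2.25 → r_n = 48.94 kips.
  R_n,bearing = 1·38.06 + 1·48.94 = 87 kips → 87 / 2 = 43.5 kips.
Bearing governs: 43.5 kips.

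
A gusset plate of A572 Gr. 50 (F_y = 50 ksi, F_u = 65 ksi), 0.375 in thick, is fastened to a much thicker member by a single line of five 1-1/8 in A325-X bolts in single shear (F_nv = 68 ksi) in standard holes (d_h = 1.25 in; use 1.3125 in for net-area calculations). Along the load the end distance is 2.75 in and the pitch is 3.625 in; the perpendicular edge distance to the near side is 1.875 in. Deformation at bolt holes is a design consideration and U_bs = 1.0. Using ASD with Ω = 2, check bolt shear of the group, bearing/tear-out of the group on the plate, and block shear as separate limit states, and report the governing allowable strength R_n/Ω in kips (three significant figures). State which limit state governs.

Bolt shear: A_b = π·1.125²/4 = 0.994 in²; R_n = 68 × 0.994 × 5 × 1 = 338 kips → 338 / 2 = 169 kips.
Bearing: edge l_c = 2.125, r_n = 62.16 kips; interior l_c = 2.375, r_n = 65.81 kips; R_n = 62.16 + 4·65.81 = 325.4 kips → 163 kips.
Block shear: A_gv = 6.469, A_nv = 4.254, A_nt = 0.457 in²; R_n = min(0.6F_uA_nv, 0.6F_yA_gv) + U_bs·F_u·A_nt = 195.6 kips → 97.8 kips.
Block shear governs: 97.8 kips.

97.8 kips (block shear governs)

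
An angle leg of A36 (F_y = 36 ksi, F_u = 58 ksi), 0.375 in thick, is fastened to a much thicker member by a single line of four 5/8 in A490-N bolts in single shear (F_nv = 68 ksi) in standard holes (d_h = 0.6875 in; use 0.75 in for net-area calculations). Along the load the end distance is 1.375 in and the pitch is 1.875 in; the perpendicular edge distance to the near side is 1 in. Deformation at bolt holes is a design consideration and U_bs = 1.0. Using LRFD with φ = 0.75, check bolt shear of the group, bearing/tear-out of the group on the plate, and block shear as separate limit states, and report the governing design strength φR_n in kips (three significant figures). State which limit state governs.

52.7 kips (block shear governs)

Bolt shear: A_b = π·0.625²/4 = 0.3068 in²; R_n = 68 × 0.3068 × 4 × 1 = 83.45 kips → 0.75 × 83.45 = 62.6 kips.
Bearing: edge l_c = 1.031, r_n = 26.92 kips; interior l_c = 1.188, r_n = 30.99 kips; R_n = 26.92 + 3·30.99 = 119.9 kips → 89.9 kips.
Block shear: A_gv = 2.625, A_nv = 1.641, A_nt = 0.2344 in²; R_n = min(0.6F_uA_nv, 0.6F_yA_gv) + U_bs·F_u·A_nt = 70.29 kips → 52.7 kips.
Block shear governs: 52.7 kips.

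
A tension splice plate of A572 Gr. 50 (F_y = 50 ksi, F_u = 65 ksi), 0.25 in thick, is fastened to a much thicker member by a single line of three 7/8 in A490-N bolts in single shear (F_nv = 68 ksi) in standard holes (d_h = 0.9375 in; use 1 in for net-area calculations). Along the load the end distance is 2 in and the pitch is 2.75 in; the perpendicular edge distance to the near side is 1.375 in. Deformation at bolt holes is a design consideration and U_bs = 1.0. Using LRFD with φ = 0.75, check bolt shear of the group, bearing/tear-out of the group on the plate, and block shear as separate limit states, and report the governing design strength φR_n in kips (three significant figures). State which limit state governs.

Bolt shear: A_b = π·0.875²/4 = 0.6013 in²; R_n = 68 × 0.6013 × 3 × 1 = 122.7 kips → 0.75 × 122.7 = 92 kips.
Bearing: edge l_c = 1.531, r_n = 29.86 kips; interior l_c = 1.812, r_n = 34.12 kips; R_n = 29.86 + 2·34.12 = 98.11 kips → 73.6 kips.
Block shear: A_gv = 1.875, A_nv = 1.25, A_nt = 0.2188 in²; R_n = min(0.6F_uA_nv, 0.6F_yA_gv) + U_bs·F_u·A_nt = 62.97 kips → 47.2 kips.
Block shear governs: 47.2 kips.

47.2 kips (block shear governs)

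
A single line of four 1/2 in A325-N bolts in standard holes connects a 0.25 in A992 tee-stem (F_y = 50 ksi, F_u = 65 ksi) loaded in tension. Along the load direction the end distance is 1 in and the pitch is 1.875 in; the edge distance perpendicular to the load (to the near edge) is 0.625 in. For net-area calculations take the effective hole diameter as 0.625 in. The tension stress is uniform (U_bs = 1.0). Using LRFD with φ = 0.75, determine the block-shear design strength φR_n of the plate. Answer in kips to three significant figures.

36.3 kips

Shear plane L_v = 1 + 3·1.875 = 6.625 in; A_gv = 6.625 × 0.25 = 1.656 in².
A_nv = (6.625 − 3.5·0.625) × 0.25 = 1.109 in².
A_nt = (0.625 − 0.5·0.625) × 0.25 = 0.07812 in².
0.6 F_u A_nv = 43.27 kips; 0.6 F_y A_gv = 49.69 kips → shear rupture governs the shear term.
R_n = 43.27 + 1.0 × 65 × 0.07812 = 48.34 kips.
Design strength φR_n = 0.75 × 48.34 = 36.3 kips.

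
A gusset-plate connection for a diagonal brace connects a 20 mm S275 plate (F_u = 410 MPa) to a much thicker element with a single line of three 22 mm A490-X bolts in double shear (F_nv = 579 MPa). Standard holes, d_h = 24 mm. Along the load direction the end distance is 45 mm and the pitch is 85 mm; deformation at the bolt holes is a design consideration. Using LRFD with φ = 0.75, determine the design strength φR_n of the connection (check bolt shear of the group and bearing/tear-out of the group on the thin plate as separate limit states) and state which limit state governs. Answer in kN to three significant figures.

Bolt shear: A_b = π·22²/4 = 380.1 mm²; R_n = 579 × 380.1 × 3 × 2 / 1000 = 1321 kN → 0.75 × 1321 = 990 kN.
Bearing (1.2 l_c t F_u ≤ 2.4 d t F_u): upper limit = 2.4·22·20·410 / 1000 = 433 kN.
  Edge l_c = 45 − 24/2 = 33 → r_n = 324.7 kN; interior l_c = 85 − 24 = 61 → r_n = 433 kN.
  R_n,bearing = 1·324.7 + 2·433 = 1191 kN → 0.75 × 1191 = 893 kN.
Bearing governs: 893 kN.

893 kN (bearing governs)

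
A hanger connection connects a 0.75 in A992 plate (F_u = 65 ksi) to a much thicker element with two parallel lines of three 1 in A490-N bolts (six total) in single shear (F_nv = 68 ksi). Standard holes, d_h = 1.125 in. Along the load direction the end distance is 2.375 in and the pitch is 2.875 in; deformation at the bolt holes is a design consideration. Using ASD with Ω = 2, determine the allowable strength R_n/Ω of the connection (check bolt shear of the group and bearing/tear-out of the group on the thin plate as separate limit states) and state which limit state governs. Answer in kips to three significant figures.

160 kips (bolt shear governs)

Bolt shear: A_b = π·1²/4 = 0.7854 in²; R_n = 68 × 0.7854 × 6 × 1 = 320.4 kips → 320.4 / 2 = 160 kips.
Bearing (1.2 l_c t F_u ≤ 2.4 d t F_u): upper limit = 2.4·1·0.75·65 = 117 kips.
  Edge l_c = 2.375 − 1.125/2 = 1.812 → r_n = 106 kips; interior l_c = 2.875 − 1.125 = 1.75 → r_n = 102.4 kips.
  R_n,bearing = 2·106 + 4·102.4 = 621.6 kips → 621.6 / 2 = 311 kips.
Bolt shear governs: 160 kips.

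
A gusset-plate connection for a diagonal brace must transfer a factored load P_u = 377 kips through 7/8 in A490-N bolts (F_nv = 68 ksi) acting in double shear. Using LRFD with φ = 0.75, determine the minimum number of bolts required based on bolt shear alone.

7 bolts

A_b = π·0.875²/4 = 0.6013 in².
Per-bolt design strength φR_n = 0.75 × 68 × 0.6013 × 2 = 61.33 kips.
n ≥ 377 / 61.33 = 6.147 → use 7 bolts.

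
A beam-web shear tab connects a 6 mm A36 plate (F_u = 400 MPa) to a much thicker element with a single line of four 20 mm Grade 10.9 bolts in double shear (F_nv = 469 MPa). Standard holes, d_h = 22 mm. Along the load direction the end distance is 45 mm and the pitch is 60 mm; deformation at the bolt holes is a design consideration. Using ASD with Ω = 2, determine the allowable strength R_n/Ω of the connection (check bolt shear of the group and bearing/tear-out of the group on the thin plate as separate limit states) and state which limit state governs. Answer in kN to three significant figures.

Bolt shear: A_b = π·20²/4 = 314.2 mm²; R_n = 469 × 314.2 × 4 × 2 / 1000 = 1179 kN → 1179 / 2 = 589 kN.
Bearing (1.2 l_c t F_u ≤ 2.4 d t F_u): upper limit = 2.4·20·6·400 / 1000 = 115.2 kN.
  Edge l_c = 45 − 22/2 = 34 → r_n = 97.92 kN; interior l_c = 60 − 22 = 38 → r_n = 109.4 kN.
  R_n,bearing = 1·97.92 + 3·109.4 = 426.2 kN → 426.2 / 2 = 213 kN.
Bearing governs: 213 kN.

213 kN (bearing governs)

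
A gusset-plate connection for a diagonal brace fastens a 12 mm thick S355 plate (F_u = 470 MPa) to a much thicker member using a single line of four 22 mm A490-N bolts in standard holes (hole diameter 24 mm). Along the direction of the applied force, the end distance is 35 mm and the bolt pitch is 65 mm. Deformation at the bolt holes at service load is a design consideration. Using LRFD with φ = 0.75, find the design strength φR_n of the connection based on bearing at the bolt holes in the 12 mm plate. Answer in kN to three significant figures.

741 kN

Per bolt r_n = 1.2 l_c t F_u ≤ 2.4 d t F_u; upper limit = 2.4 × 22 × 12 × 470 / 1000 = 297.8 kN.
Edge bolt: l_c = 35 − 24/2 = 23 mm → 1.2 × 23 × 12 × 470 / 1000 = 155.7 → r_n = 155.7 kN.
Interior bolts: l_c = 65 − 24 = 41 mm → 1.2 × 41 × 12 × 470 / 1000 = 277.5 → r_n = 277.5 kN.
R_n = 1 × 155.7 + 3 × 277.5 = 988.1 kN.
Design strength φR_n = 0.75 × 988.1 = 741 kN.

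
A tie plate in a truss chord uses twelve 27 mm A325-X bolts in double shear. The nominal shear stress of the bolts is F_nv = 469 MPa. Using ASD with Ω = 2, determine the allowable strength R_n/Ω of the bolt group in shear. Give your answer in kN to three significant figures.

3220 kN

A_b = π × 27² / 4 = 572.6 mm².
R_n = F_nv · A_b · n · n_s = 469 × 572.6 × 12 × 2 / 1000 = 6445 kN.
Allowable strength R_n/Ω = 6445 / 2 = 3220 kN.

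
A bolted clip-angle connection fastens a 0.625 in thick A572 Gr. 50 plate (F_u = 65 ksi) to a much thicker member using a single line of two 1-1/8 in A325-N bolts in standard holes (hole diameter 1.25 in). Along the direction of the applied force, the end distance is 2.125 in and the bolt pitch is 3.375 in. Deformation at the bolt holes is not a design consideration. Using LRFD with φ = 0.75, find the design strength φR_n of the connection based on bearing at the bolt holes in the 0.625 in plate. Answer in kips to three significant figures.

166 kips

Per bolt r_n = 1.5 l_c t F_u ≤ 3.0 d t F_u; upper limit = 3.0 × 1.125 × 0.625 × 65 = 137.1 kips.
Edge bolt: l_c = 2.125 − 1.25/2 = 1.5 in → 1.5 × 1.5 × 0.625 × 65 = 91.41 → r_n = 91.41 kips.
Interior bolts: l_c = 3.375 − 1.25 = 2.125 in → 1.5 × 2.125 × 0.625 × 65 = 129.5 → r_n = 129.5 kips.
R_n = 1 × 91.41 + 1 × 129.5 = 220.9 kips.
Design strength φR_n = 0.75 × 220.9 = 166 kips.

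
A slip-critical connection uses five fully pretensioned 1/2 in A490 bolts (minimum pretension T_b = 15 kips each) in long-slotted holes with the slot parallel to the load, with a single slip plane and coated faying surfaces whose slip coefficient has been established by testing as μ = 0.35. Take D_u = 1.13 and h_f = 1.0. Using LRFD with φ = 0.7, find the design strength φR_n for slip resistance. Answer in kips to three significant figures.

20.8 kips

R_n = μ · D_u · h_f · T_b · n_s · n_b = 0.35 × 1.13 × 1.0 × 15 × 1 × 5 = 29.66 kips.
Design strength φR_n = 0.7 × 29.66 = 20.8 kips.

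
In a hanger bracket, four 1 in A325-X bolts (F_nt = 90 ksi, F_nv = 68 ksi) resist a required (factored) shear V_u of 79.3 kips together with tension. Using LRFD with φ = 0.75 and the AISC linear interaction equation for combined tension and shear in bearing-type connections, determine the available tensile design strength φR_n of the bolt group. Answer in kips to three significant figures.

171 kips

A_b = π·1²/4 = 0.7854 in²; f_rv = 79.3 / (4 × 0.7854) = 25.24 ksi.
F'_nt = 1.3 F_nt − (F_nt / φF_nv) f_rv = 1.3·90 − (90/(0.75·68))·25.24 = 72.46 ksi, capped at F_nt → F'_nt = 72.46 ksi.
R_n = F'_nt · A_b · n = 72.46 × 0.7854 × 4 = 227.6 kips.
Design strength φR_n = 0.75 × 227.6 = 171 kips.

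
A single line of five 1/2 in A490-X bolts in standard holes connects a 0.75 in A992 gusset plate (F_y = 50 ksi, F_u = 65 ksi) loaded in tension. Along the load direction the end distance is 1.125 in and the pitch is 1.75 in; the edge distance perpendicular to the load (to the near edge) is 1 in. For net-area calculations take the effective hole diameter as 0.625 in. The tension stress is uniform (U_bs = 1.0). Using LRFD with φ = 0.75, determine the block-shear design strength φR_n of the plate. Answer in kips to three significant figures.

Shear plane L_v = 1.125 + 4·1.75 = 8.125 in; A_gv = 8.125 × 0.75 = 6.094 in².
A_nv = (8.125 − 4.5·0.625) × 0.75 = 3.984 in².
A_nt = (1 − 0.5·0.625) × 0.75 = 0.5156 in².
0.6 F_u A_nv = 155.4 kips; 0.6 F_y A_gv = 182.8 kips → shear rupture governs the shear term.
R_n = 155.4 + 1.0 × 65 × 0.5156 = 188.9 kips.
Design strength φR_n = 0.75 × 188.9 = 142 kips.

142 kips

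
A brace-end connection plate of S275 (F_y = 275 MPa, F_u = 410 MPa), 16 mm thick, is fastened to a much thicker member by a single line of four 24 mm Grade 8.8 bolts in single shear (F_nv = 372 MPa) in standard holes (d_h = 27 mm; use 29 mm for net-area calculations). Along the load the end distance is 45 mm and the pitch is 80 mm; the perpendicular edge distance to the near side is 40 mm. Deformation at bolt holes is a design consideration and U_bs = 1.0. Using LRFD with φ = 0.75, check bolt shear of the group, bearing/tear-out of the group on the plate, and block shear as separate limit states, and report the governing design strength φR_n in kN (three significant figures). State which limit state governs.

Bolt shear: A_b = π·24²/4 = 452.4 mm²; R_n = 372 × 452.4 × 4 × 1 / 1000 = 673.2 kN → 0.75 × 673.2 = 505 kN.
Bearing: edge l_c = 31.5, r_n = 248 kN; interior l_c = 53, r_n = 377.9 kN; R_n = 248 + 3·377.9 = 1382 kN → 1040 kN.
Block shear: A_gv = 4560, A_nv = 2936, A_nt = 408 mm²; R_n = min(0.6F_uA_nv, 0.6F_yA_gv) + U_bs·F_u·A_nt = 889.5 kN → 667 kN.
Bolt shear governs: 505 kN.

505 kN (bolt shear governs)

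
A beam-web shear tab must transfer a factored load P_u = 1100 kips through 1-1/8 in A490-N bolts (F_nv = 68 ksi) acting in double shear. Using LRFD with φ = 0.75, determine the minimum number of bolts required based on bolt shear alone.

A_b = π·1.125²/4 = 0.994 in².
Per-bolt design strength φR_n = 0.75 × 68 × 0.994 × 2 = 101.4 kips.
n ≥ 1100 / 101.4 = 10.85 → use 11 bolts.

11 bolts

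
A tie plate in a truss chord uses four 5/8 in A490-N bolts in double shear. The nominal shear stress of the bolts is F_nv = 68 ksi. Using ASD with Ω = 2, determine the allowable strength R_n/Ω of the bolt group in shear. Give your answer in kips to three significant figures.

A_b = π × 0.625² / 4 = 0.3068 in².
R_n = F_nv · A_b · n · n_s = 68 × 0.3068 × 4 × 2 = 166.9 kips.
Allowable strength R_n/Ω = 166.9 / 2 = 83.4 kips.

83.4 kips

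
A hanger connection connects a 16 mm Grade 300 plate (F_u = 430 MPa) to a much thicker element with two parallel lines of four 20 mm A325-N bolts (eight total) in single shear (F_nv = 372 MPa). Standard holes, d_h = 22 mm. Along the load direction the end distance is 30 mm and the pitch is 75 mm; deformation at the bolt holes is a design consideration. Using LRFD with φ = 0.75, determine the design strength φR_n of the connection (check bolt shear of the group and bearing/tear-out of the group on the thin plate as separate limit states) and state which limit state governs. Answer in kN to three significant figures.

701 kN (bolt shear governs)

Bolt shear: A_b = π·20²/4 = 314.2 mm²; R_n = 372 × 314.2 × 8 × 1 / 1000 = 934.9 kN → 0.75 × 934.9 = 701 kN.
Bearing (1.2 l_c t F_u ≤ 2.4 d t F_u): upper limit = 2.4·20·16·430 / 1000 = 330.2 kN.
  Edge l_c = 30 − 22/2 = 19 → r_n = 156.9 kN; interior l_c = 75 − 22 = 53 → r_n = 330.2 kN.
  R_n,bearing = 2·156.9 + 6·330.2 = 2295 kN → 0.75 × 2295 = 1720 kN.
Bolt shear governs: 701 kN.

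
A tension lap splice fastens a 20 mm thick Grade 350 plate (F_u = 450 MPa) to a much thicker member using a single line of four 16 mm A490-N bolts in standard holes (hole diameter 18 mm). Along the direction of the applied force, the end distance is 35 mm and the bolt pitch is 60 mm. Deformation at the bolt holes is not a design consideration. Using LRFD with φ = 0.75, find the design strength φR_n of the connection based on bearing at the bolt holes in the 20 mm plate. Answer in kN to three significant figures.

Per bolt r_n = 1.5 l_c t F_u ≤ 3.0 d t F_u; upper limit = 3.0 × 16 × 20 × 450 / 1000 = 432 kN.
Edge bolt: l_c = 35 − 18/2 = 26 mm → 1.5 × 26 × 20 × 450 / 1000 = 351 → r_n = 351 kN.
Interior bolts: l_c = 60 − 18 = 42 mm → 1.5 × 42 × 20 × 450 / 1000 = 567 → r_n = 432 kN.
R_n = 1 × 351 + 3 × 432 = 1647 kN.
Design strength φR_n = 0.75 × 1647 = 1240 kN.

1240 kN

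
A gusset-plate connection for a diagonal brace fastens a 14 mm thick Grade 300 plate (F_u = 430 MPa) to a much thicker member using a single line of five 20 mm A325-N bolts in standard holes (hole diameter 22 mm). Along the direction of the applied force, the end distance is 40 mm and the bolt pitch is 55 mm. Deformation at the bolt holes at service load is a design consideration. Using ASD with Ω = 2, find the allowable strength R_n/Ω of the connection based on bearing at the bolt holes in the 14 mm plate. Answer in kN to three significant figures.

Per bolt r_n = 1.2 l_c t F_u ≤ 2.4 d t F_u; upper limit = 2.4 × 20 × 14 × 430 / 1000 = 289 kN.
Edge bolt: l_c = 40 − 22/2 = 29 mm → 1.2 × 29 × 14 × 430 / 1000 = 209.5 → r_n = 209.5 kN.
Interior bolts: l_c = 55 − 22 = 33 mm → 1.2 × 33 × 14 × 430 / 1000 = 238.4 → r_n = 238.4 kN.
R_n = 1 × 209.5 + 4 × 238.4 = 1163 kN.
Allowable strength R_n/Ω = 1163 / 2 = 582 kN.

582 kN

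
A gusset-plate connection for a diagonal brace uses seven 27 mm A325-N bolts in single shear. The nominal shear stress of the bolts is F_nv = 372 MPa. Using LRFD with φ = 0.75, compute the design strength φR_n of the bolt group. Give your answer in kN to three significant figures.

1120 kN

A_b = π × 27² / 4 = 572.6 mm².
R_n = F_nv · A_b · n · n_s = 372 × 572.6 × 7 × 1 / 1000 = 1491 kN.
Design strength φR_n = 0.75 × 1491 = 1120 kN.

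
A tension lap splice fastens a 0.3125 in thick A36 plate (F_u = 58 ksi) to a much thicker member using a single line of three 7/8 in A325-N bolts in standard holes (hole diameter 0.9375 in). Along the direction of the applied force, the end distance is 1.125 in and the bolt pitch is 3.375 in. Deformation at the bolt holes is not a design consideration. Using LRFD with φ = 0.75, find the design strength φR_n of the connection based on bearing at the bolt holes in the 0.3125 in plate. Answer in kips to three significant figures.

Per bolt r_n = 1.5 l_c t F_u ≤ 3.0 d t F_u; upper limit = 3.0 × 0.875 × 0.3125 × 58 = 47.58 kips.
Edge bolt: l_c = 1.125 − 0.9375/2 = 0.6562 in → 1.5 × 0.6562 × 0.3125 × 58 = 17.84 → r_n = 17.84 kips.
Interior bolts: l_c = 3.375 − 0.9375 = 2.438 in → 1.5 × 2.438 × 0.3125 × 58 = 66.27 → r_n = 47.58 kips.
R_n = 1 × 17.84 + 2 × 47.58 = 113 kips.
Design strength φR_n = 0.75 × 113 = 84.7 kips.

84.7 kips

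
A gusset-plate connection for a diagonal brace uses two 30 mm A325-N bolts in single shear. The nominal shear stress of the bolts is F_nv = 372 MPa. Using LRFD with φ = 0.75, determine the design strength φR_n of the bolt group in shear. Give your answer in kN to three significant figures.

A_b = π × 30² / 4 = 706.9 mm².
R_n = F_nv · A_b · n · n_s = 372 × 706.9 × 2 × 1 / 1000 = 525.9 kN.
Design strength φR_n = 0.75 × 525.9 = 394 kN.

394 kN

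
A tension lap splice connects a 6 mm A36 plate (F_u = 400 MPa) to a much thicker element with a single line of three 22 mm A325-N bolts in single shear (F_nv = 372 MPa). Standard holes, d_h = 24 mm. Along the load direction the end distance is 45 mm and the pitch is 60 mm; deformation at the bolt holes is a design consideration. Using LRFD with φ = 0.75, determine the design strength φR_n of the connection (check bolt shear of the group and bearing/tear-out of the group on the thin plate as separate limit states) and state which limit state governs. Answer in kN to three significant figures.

Bolt shear: A_b = π·22²/4 = 380.1 mm²; R_n = 372 × 380.1 × 3 × 1 / 1000 = 424.2 kN → 0.75 × 424.2 = 318 kN.
Bearing (1.2 l_c t F_u ≤ 2.4 d t F_u): upper limit = 2.4·22·6·400 / 1000 = 126.7 kN.
  Edge l_c = 45 − 24/2 = 33 → r_n = 95.04 kN; interior l_c = 60 − 24 = 36 → r_n = 103.7 kN.
  R_n,bearing = 1·95.04 + 2·103.7 = 302.4 kN → 0.75 × 302.4 = 227 kN.
Bearing governs: 227 kN.

227 kN (bearing governs)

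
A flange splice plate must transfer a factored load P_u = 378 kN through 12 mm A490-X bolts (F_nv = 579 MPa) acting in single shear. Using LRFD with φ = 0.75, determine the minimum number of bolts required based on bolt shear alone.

A_b = π·12²/4 = 113.1 mm².
Per-bolt design strength φR_n = 0.75 × 579 × 113.1 × 1 / 1000 = 49.11 kN.
n ≥ 378 / 49.11 = 7.697 → use 8 bolts.

8 bolts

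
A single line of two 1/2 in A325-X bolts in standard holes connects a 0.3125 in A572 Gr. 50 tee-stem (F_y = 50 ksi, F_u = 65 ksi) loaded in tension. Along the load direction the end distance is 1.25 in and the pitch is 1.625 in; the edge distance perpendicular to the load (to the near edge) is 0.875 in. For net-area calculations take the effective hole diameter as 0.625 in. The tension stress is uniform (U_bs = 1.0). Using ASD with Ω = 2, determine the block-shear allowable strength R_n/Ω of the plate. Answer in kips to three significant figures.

17.5 kips

Shear plane L_v = 1.25 + 1·1.625 = 2.875 in; A_gv = 2.875 × 0.3125 = 0.8984 in².
A_nv = (2.875 − 1.5·0.625) × 0.3125 = 0.6055 in².
A_nt = (0.875 − 0.5·0.625) × 0.3125 = 0.1758 in².
0.6 F_u A_nv = 23.61 kips; 0.6 F_y A_gv = 26.95 kips → shear rupture governs the shear term.
R_n = 23.61 + 1.0 × 65 × 0.1758 = 35.04 kips.
Allowable strength R_n/Ω = 35.04 / 2 = 17.5 kips.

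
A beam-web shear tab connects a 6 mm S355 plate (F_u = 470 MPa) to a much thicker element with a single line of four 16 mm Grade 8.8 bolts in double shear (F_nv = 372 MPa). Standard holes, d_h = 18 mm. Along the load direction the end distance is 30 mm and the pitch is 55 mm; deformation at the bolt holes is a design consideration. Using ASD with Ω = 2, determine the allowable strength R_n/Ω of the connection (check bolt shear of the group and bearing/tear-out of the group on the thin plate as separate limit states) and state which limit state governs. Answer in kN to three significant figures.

Bolt shear: A_b = π·16²/4 = 201.1 mm²; R_n = 372 × 201.1 × 4 × 2 / 1000 = 598.4 kN → 598.4 / 2 = 299 kN.
Bearing (1.2 l_c t F_u ≤ 2.4 d t F_u): upper limit = 2.4·16·6·470 / 1000 = 108.3 kN.
  Edge l_c = 30 − 18/2 = 21 → r_n = 71.06 kN; interior l_c = 55 − 18 = 37 → r_n = 108.3 kN.
  R_n,bearing = 1·71.06 + 3·108.3 = 395.9 kN → 395.9 / 2 = 198 kN.
Bearing governs: 198 kN.

198 kN (bearing governs)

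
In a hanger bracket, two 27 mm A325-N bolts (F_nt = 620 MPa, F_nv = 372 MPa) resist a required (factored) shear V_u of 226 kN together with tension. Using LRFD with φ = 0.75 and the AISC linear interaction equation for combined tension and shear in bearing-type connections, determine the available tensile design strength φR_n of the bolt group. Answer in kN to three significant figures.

A_b = π·27²/4 = 572.6 mm²; f_rv = 226 × 1000 / (2 × 572.6) = 197.4 MPa.
F'_nt = 1.3 F_nt − (F_nt / φF_nv) f_rv = 1.3·620 − (620/(0.75·372))·197.4 = 367.4 MPa, capped at F_nt → F'_nt = 367.4 MPa.
R_n = F'_nt · A_b · n = 367.4 × 572.6 × 2 / 1000 = 420.7 kN.
Design strength φR_n = 0.75 × 420.7 = 316 kN.

316 kN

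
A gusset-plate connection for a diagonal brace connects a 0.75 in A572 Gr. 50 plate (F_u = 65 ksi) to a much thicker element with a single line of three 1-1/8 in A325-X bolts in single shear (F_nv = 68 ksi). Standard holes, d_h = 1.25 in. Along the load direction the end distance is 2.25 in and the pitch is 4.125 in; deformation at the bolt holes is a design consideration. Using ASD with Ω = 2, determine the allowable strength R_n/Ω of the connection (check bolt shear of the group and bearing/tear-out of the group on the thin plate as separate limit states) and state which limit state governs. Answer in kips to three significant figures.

Bolt shear: A_b = π·1.125²/4 = 0.994 in²; R_n = 68 × 0.994 × 3 × 1 = 202.8 kips → 202.8 / 2 = 101 kips.
Bearing (1.2 l_c t F_u ≤ 2.4 d t F_u): upper limit = 2.4·1.125·0.75·65 = 131.6 kips.
  Edge l_c = 2.25 − 1.25/2 = 1.625 → r_n = 95.06 kips; interior l_c = 4.125 − 1.25 = 2.875 → r_n = 131.6 kips.
  R_n,bearing = 1·95.06 + 2·131.6 = 358.3 kips → 358.3 / 2 = 179 kips.
Bolt shear governs: 101 kips.

101 kips (bolt shear governs)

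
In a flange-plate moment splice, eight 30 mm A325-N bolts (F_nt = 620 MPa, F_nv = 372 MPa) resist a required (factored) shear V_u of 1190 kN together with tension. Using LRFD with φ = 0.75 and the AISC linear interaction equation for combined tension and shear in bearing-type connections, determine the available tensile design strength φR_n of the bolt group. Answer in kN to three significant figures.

A_b = π·30²/4 = 706.9 mm²; f_rv = 1190 × 1000 / (8 × 706.9) = 210.4 MPa.
F'_nt = 1.3 F_nt − (F_nt / φF_nv) f_rv = 1.3·620 − (620/(0.75·372))·210.4 = 338.4 MPa, capped at F_nt → F'_nt = 338.4 MPa.
R_n = F'_nt · A_b · n = 338.4 × 706.9 × 8 / 1000 = 1913 kN.
Design strength φR_n = 0.75 × 1913 = 1440 kN.

1440 kN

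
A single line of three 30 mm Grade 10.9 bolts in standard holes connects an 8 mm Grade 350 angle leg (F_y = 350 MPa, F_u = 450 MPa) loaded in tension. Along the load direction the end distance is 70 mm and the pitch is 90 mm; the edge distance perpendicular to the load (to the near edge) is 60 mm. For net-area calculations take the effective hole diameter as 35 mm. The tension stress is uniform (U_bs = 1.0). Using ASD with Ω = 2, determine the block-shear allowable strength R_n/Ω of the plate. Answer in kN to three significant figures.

Shear plane L_v = 70 + 2·90 = 250 mm; A_gv = 250 × 8 = 2000 mm².
A_nv = (250 − 2.5·35) × 8 = 1300 mm².
A_nt = (60 − 0.5·35) × 8 = 340 mm².
0.6 F_u A_nv = 351 kN; 0.6 F_y A_gv = 420 kN → shear rupture governs the shear term.
R_n = 351 + 1.0 × 450 × 340 / 1000 = 504 kN.
Allowable strength R_n/Ω = 504 / 2 = 252 kN.

252 kN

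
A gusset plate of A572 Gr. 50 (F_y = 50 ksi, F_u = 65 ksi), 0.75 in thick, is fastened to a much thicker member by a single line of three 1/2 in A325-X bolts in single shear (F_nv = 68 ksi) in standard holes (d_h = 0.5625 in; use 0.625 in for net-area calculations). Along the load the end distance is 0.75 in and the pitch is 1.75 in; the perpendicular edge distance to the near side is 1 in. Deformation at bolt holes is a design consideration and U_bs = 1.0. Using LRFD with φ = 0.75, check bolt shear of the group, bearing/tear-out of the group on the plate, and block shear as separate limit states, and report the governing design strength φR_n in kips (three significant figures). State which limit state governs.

Bolt shear: A_b = π·0.5²/4 = 0.1963 in²; R_n = 68 × 0.1963 × 3 × 1 = 40.06 kips → 0.75 × 40.06 = 30 kips.
Bearing: edge l_c = 0.4688, r_n = 27.42 kips; interior l_c = 1.188, r_n = 58.5 kips; R_n = 27.42 + 2·58.5 = 144.4 kips → 108 kips.
Block shear: A_gv = 3.188, A_nv = 2.016, A_nt = 0.5156 in²; R_n = min(0.6F_uA_nv, 0.6F_yA_gv) + U_bs·F_u·A_nt = 112.1 kips → 84.1 kips.
Bolt shear governs: 30 kips.

30 kips (bolt shear governs)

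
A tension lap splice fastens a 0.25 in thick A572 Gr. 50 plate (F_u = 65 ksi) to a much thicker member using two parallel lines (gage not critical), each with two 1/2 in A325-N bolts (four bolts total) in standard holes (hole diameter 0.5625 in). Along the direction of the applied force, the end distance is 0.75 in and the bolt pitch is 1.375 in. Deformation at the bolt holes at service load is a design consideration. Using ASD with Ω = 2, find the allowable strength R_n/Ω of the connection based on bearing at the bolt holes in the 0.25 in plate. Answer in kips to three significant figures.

25 kips

Per bolt r_n = 1.2 l_c t F_u ≤ 2.4 d t F_u; upper limit = 2.4 × 0.5 × 0.25 × 65 = 19.5 kips.
Edge bolt: l_c = 0.75 − 0.5625/2 = 0.4688 in → 1.2 × 0.4688 × 0.25 × 65 = 9.141 → r_n = 9.141 kips.
Interior bolts: l_c = 1.375 − 0.5625 = 0.8125 in → 1.2 × 0.8125 × 0.25 × 65 = 15.84 → r_n = 15.84 kips.
R_n = 2 × 9.141 + 2 × 15.84 = 49.97 kips.
Allowable strength R_n/Ω = 49.97 / 2 = 25 kips.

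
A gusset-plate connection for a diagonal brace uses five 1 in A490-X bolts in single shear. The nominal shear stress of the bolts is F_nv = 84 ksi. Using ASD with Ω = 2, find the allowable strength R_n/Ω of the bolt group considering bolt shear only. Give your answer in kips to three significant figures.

165 kips

A_b = π × 1² / 4 = 0.7854 in².
R_n = F_nv · A_b · n · n_s = 84 × 0.7854 × 5 × 1 = 329.9 kips.
Allowable strength R_n/Ω = 329.9 / 2 = 165 kips.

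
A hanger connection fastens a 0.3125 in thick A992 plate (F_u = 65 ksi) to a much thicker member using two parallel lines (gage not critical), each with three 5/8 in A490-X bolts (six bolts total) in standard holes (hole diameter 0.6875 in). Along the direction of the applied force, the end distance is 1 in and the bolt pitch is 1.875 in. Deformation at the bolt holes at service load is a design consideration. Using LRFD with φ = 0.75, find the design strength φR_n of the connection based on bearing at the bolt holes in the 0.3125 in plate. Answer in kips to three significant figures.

Per bolt r_n = 1.2 l_c t F_u ≤ 2.4 d t F_u; upper limit = 2.4 × 0.625 × 0.3125 × 65 = 30.47 kips.
Edge bolt: l_c = 1 − 0.6875/2 = 0.6562 in → 1.2 × 0.6562 × 0.3125 × 65 = 16 → r_n = 16 kips.
Interior bolts: l_c = 1.875 − 0.6875 = 1.188 in → 1.2 × 1.188 × 0.3125 × 65 = 28.95 → r_n = 28.95 kips.
R_n = 2 × 16 + 4 × 28.95 = 147.8 kips.
Design strength φR_n = 0.75 × 147.8 = 111 kips.

111 kips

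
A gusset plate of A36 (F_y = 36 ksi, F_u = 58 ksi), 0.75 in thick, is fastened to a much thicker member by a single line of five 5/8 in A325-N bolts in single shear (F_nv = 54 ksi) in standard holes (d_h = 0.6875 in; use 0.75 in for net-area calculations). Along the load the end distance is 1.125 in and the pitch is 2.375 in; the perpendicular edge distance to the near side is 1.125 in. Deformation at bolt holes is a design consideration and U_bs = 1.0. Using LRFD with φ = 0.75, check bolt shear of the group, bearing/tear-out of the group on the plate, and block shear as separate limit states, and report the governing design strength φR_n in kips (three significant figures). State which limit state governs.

62.1 kips (bolt shear governs)

Bolt shear: A_b = π·0.625²/4 = 0.3068 in²; R_n = 54 × 0.3068 × 5 × 1 = 82.83 kips → 0.75 × 82.83 = 62.1 kips.
Bearing: edge l_c = 0.7812, r_n = 40.78 kips; interior l_c = 1.688, r_n = 65.25 kips; R_n = 40.78 + 4·65.25 = 301.8 kips → 226 kips.
Block shear: A_gv = 7.969, A_nv = 5.438, A_nt = 0.5625 in²; R_n = min(0.6F_uA_nv, 0.6F_yA_gv) + U_bs·F_u·A_nt = 204.7 kips → 154 kips.
Bolt shear governs: 62.1 kips.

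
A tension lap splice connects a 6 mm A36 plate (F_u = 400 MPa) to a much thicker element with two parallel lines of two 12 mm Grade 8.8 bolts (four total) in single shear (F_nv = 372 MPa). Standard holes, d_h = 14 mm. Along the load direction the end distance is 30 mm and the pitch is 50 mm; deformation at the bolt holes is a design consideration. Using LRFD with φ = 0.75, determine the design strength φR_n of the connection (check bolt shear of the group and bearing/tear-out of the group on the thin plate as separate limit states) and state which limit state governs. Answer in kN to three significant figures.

126 kN (bolt shear governs)

Bolt shear: A_b = π·12²/4 = 113.1 mm²; R_n = 372 × 113.1 × 4 × 1 / 1000 = 168.3 kN → 0.75 × 168.3 = 126 kN.
Bearing (1.2 l_c t F_u ≤ 2.4 d t F_u): upper limit = 2.4·12·6·400 / 1000 = 69.12 kN.
  Edge l_c = 30 − 14/2 = 23 → r_n = 66.24 kN; interior l_c = 50 − 14 = 36 → r_n = 69.12 kN.
  R_n,bearing = 2·66.24 + 2·69.12 = 270.7 kN → 0.75 × 270.7 = 203 kN.
Bolt shear governs: 126 kN.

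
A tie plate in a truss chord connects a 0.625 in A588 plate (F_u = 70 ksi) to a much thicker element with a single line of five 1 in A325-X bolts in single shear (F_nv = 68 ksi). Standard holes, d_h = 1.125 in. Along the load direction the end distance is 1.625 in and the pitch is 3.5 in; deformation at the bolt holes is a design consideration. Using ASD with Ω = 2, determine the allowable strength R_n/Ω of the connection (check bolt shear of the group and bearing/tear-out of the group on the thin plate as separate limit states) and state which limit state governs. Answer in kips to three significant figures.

134 kips (bolt shear governs)

Bolt shear: A_b = π·1²/4 = 0.7854 in²; R_n = 68 × 0.7854 × 5 × 1 = 267 kips → 267 / 2 = 134 kips.
Bearing (1.2 l_c t F_u ≤ 2.4 d t F_u): upper limit = 2.4·1·0.625·70 = 105 kips.
  Edge l_c = 1.625 − 1.125/2 = 1.062 → r_n = 55.78 kips; interior l_c = 3.5 − 1.125 = 2.375 → r_n = 105 kips.
  R_n,bearing = 1·55.78 + 4·105 = 475.8 kips → 475.8 / 2 = 238 kips.
Bolt shear governs: 134 kips.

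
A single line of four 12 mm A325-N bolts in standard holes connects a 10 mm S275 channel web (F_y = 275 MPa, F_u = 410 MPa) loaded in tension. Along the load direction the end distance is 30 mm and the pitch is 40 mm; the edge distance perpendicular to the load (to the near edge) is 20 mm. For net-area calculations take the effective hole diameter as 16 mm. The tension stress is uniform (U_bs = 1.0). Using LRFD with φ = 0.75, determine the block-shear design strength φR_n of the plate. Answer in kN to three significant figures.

Shear plane L_v = 30 + 3·40 = 150 mm; A_gv = 150 × 10 = 1500 mm².
A_nv = (150 − 3.5·16) × 10 = 940 mm².
A_nt = (20 − 0.5·16) × 10 = 120 mm².
0.6 F_u A_nv = 231.2 kN; 0.6 F_y A_gv = 247.5 kN → shear rupture governs the shear term.
R_n = 231.2 + 1.0 × 410 × 120 / 1000 = 280.4 kN.
Design strength φR_n = 0.75 × 280.4 = 210 kN.

210 kN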